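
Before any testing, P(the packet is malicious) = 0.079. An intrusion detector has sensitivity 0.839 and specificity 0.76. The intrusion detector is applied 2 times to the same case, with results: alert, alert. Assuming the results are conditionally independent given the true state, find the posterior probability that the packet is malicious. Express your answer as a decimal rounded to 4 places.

Posterior P(H) ≈ 0.5118

Let H be the event that the packet is malicious; start with P(H) = 0.079. P('alert'|H) = 0.839, P('alert'|¬H) = 0.24.
Update on result 1 ('alert'): P(H) ← 0.839·0.0790 / (0.839·0.0790 + 0.24·0.9210) = 0.066281/0.28732 = 0.2307.
Update on result 2 ('alert'): P(H) ← 0.839·0.2307 / (0.839·0.2307 + 0.24·0.7693) = 0.19355/0.37818 = 0.5118.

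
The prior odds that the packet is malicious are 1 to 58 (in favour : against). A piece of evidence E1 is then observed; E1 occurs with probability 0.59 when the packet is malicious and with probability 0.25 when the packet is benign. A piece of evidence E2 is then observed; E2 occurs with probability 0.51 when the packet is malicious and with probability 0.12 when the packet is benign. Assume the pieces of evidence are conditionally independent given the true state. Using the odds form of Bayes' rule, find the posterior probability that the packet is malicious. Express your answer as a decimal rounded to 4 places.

Posterior probability ≈ 0.1474

Prior odds = 1/58 = 0.017241.
Likelihood ratio for E1 = 0.59/0.25 = 2.3600.
Likelihood ratio for E2 = 0.51/0.12 = 4.2500.
Posterior odds = prior odds × LR₁ × LR₂ = 0.17293.
Posterior probability = odds/(1+odds) = 0.17293/1.1729 = 0.1474.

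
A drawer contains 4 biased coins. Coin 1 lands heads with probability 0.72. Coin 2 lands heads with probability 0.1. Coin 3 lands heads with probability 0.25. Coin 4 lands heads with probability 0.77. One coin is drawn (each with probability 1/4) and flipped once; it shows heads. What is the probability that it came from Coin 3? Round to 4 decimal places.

Posterior probability ≈ 0.1359

Tabulate prior·likelihood by source: [1] prior 0.25, lik 0.72, product 0.1800; [2] prior 0.25, lik 0.1, product 0.02500; [3] prior 0.25, lik 0.25, product 0.06250; [4] prior 0.25, lik 0.77, product 0.1925.
Normalizing constant = 0.46000; the posterior for Coin 3 is its product over the sum, 0.06250/0.46000 = 0.1359.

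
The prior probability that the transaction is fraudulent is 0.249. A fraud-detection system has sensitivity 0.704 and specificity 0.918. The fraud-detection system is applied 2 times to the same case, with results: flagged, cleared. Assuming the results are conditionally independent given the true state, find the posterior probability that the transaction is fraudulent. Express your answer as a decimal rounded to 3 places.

Posterior P(H) ≈ 0.479

With H the event that the transaction is fraudulent, the joint likelihood of the observed sequence is P(data|H) = 0.704·0.296 = 0.20838 and P(data|¬H) = 0.082·0.918 = 0.075276.
Bayes: P(H|data) = 0.249·0.20838 / (0.249·0.20838 + 0.751·0.075276) = 0.051888/0.10842 = 0.4786.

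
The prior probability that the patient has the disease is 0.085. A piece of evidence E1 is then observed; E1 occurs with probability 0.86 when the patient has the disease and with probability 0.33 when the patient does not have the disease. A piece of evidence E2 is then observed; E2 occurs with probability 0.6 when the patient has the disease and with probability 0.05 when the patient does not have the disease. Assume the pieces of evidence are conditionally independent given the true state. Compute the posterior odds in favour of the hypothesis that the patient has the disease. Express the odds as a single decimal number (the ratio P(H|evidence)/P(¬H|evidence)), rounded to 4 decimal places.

Posterior odds ≈ 2.9051

Prior odds = 0.085/(1−0.085) = 0.092896.
Likelihood ratio for E1 = 0.86/0.33 = 2.6061.
Likelihood ratio for E2 = 0.6/0.05 = 12.000.
Posterior odds = prior odds × LR₁ × LR₂ = 2.9051.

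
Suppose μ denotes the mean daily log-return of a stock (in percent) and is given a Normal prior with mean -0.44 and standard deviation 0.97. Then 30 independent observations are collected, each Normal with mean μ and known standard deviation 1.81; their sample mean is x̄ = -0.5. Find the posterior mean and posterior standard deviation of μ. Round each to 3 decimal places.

Posterior mean ≈ -0.494; posterior SD ≈ 0.313

Prior precision 1/τ₀² = 1/0.97² = 1.06281; data precision n/σ² = 30/1.81² = 9.15723.
Posterior precision = 1.06281 + 9.15723 = 10.2200, giving posterior SD = 1/√10.2200 = 0.313.
Posterior mean = (1.06281·-0.44 + 9.15723·-0.5) / 10.2200 = -0.494.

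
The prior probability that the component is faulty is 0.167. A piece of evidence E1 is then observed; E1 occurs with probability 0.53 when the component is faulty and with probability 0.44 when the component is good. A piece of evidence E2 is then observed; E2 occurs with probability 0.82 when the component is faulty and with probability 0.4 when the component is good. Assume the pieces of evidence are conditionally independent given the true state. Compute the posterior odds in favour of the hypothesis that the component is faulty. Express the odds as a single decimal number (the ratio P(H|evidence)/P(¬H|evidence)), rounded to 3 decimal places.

Prior odds = 0.167/(1−0.167) = 0.20048.
Likelihood ratio for E1 = 0.53/0.44 = 1.2045.
Likelihood ratio for E2 = 0.82/0.4 = 2.0500.
Posterior odds = prior odds × LR₁ × LR₂ = 0.49505.

Posterior odds ≈ 0.495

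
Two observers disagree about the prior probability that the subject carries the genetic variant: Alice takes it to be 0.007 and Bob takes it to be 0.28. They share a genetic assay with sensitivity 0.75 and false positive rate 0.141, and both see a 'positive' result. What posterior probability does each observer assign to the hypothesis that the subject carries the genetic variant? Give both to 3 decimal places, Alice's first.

Alice: 0.036; Bob: 0.674

P('+'|H) = 0.75, P('+'|¬H) = 0.141.
Alice: numerator 0.75·0.007 = 0.0052500; evidence = 0.0052500+0.141·0.993 = 0.14526; posterior = 0.036.
Bob: numerator 0.75·0.28 = 0.21000; evidence = 0.21000+0.141·0.72 = 0.31152; posterior = 0.674.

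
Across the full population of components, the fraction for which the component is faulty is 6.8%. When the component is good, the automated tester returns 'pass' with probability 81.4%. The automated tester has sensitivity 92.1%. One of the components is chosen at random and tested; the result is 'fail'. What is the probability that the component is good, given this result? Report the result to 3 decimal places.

P(¬H | E) ≈ 0.735

Let H be the event that the component is faulty. P(H) = 0.068, so P(¬H) = 0.932. With E the 'fail' result, P(E|H) = 0.921 and P(E|¬H) = 0.186.
P(E) = 0.921·0.068 + 0.186·0.932 = 0.062628 + 0.17335 = 0.23598.
By Bayes' theorem, P(H|E) = 0.062628 / 0.23598 = 0.265. Hence P(¬H|E) = 1 − 0.265 = 0.735.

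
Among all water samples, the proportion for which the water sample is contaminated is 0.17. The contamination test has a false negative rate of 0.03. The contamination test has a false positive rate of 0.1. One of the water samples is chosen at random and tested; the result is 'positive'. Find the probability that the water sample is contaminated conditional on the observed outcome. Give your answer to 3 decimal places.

Let H be the event that the water sample is contaminated. P(H) = 0.17, so P(¬H) = 0.83. With E the 'positive' result, P(E|H) = 0.97 and P(E|¬H) = 0.1.
P(E) = 0.97·0.17 + 0.1·0.83 = 0.16490 + 0.083000 = 0.24790.
By Bayes' theorem, P(H|E) = 0.16490 / 0.24790 = 0.665.

P(H | E) ≈ 0.665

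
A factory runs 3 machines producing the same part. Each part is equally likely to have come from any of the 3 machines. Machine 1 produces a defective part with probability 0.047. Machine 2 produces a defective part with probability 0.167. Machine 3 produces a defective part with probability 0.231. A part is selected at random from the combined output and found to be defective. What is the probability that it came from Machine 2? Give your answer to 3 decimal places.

P(defective|M1) = 0.047; P(defective|M2) = 0.167; P(defective|M3) = 0.231.
Prior × likelihood for each source: 0.333333·0.047=0.01567, 0.333333·0.167=0.05567, 0.333333·0.231=0.07700. Summing gives P(defective) = 0.14833.
P(Machine 2 | defective) = 0.05567 / 0.14833 = 0.375.

Posterior probability ≈ 0.375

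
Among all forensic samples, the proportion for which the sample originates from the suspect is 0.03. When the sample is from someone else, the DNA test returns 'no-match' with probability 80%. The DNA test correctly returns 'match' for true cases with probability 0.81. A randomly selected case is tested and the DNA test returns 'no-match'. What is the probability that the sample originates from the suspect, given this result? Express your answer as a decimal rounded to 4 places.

P(H | E) ≈ 0.0073

Let H be the event that the sample originates from the suspect. P(H) = 0.03, so P(¬H) = 0.97. With E the 'no-match' result, P(E|H) = 0.19 and P(E|¬H) = 0.8.
P(E) = 0.19·0.03 + 0.8·0.97 = 0.0057000 + 0.77600 = 0.78170.
By Bayes' theorem, P(H|E) = 0.0057000 / 0.78170 = 0.0073.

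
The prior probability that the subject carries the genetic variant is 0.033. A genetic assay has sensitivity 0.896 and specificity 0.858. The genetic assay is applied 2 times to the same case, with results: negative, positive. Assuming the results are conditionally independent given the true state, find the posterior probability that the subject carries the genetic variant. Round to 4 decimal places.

Posterior P(H) ≈ 0.0254

Let H be the event that the subject carries the genetic variant; start with P(H) = 0.033. P('positive'|H) = 0.896, P('positive'|¬H) = 0.142.
Update on result 1 ('negative'): P(H) ← 0.104·0.0330 / (0.104·0.0330 + 0.858·0.9670) = 0.0034320/0.83312 = 0.0041.
Update on result 2 ('positive'): P(H) ← 0.896·0.0041 / (0.896·0.0041 + 0.142·0.9959) = 0.0036910/0.14511 = 0.0254.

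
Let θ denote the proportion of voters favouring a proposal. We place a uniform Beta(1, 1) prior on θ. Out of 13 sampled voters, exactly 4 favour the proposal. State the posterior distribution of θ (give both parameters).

Posterior: Beta(5, 10)

Observing 4 successes and 9 failures updates Beta(1, 1) by adding the success and failure counts to the two shape parameters: α = 1+4 = 5, β = 1+9 = 10.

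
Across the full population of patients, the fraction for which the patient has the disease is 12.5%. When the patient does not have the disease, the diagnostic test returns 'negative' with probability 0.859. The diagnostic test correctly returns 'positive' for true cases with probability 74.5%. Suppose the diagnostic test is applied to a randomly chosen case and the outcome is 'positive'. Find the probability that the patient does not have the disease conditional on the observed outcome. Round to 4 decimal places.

P(¬H | E) ≈ 0.5699

Let H be the event that the patient has the disease. P(H) = 0.125, so P(¬H) = 0.875. With E the 'positive' result, P(E|H) = 0.745 and P(E|¬H) = 0.141.
P(E) = 0.745·0.125 + 0.141·0.875 = 0.093125 + 0.12337 = 0.21650.
By Bayes' theorem, P(H|E) = 0.093125 / 0.21650 = 0.4301. Hence P(¬H|E) = 1 − 0.4301 = 0.5699.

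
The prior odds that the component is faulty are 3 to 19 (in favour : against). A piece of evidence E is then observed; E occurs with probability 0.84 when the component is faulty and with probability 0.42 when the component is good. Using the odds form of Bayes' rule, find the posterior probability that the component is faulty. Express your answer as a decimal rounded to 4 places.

Posterior probability ≈ 0.2400

Prior odds = 3/19 = 0.15789.
Likelihood ratio for E = 0.84/0.42 = 2.0000.
Posterior odds = prior odds × LR = 0.31579.
Posterior probability = odds/(1+odds) = 0.31579/1.3158 = 0.2400.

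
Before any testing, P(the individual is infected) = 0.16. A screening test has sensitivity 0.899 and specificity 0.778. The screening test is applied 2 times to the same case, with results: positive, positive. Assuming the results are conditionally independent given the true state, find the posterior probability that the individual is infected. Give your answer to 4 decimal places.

With H the event that the individual is infected, the joint likelihood of the observed sequence is P(data|H) = 0.899·0.899 = 0.80820 and P(data|¬H) = 0.222·0.222 = 0.049284.
Bayes: P(H|data) = 0.16·0.80820 / (0.16·0.80820 + 0.84·0.049284) = 0.12931/0.17071 = 0.7575.

Posterior P(H) ≈ 0.7575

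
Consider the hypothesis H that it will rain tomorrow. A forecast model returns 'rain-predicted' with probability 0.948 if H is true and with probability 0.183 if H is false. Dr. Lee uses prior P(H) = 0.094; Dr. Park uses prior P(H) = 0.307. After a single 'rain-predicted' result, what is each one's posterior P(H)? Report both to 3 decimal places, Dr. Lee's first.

Dr. Lee: 0.350; Dr. Park: 0.696

The likelihood ratio for a 'rain-predicted' result is 0.948/0.183 = 5.1803.
Dr. Lee: prior odds 0.094/0.906 = 0.10375; posterior odds 0.53747; posterior probability 0.350.
Dr. Park: prior odds 0.307/0.693 = 0.44300; posterior odds 2.2949; posterior probability 0.696.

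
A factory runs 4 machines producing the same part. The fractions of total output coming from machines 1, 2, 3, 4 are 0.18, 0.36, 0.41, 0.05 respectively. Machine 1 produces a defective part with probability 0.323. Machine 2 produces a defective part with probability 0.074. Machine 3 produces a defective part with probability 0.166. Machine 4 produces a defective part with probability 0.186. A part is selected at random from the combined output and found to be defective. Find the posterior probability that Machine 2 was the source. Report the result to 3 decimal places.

Posterior probability ≈ 0.164

Tabulate prior·likelihood by source: [1] prior 0.18, lik 0.323, product 0.05814; [2] prior 0.36, lik 0.074, product 0.02664; [3] prior 0.41, lik 0.166, product 0.06806; [4] prior 0.05, lik 0.186, product 0.009300.
Normalizing constant = 0.16214; the posterior for Machine 2 is its product over the sum, 0.02664/0.16214 = 0.164.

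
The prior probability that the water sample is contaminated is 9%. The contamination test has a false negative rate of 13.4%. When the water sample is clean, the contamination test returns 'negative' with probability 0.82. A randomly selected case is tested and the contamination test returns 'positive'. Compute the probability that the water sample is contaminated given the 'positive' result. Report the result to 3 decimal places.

Let H be the event that the water sample is contaminated. P(H) = 0.09, so P(¬H) = 0.91. With E the 'positive' result, P(E|H) = 0.866 and P(E|¬H) = 0.18.
P(E) = 0.866·0.09 + 0.18·0.91 = 0.077940 + 0.16380 = 0.24174.
By Bayes' theorem, P(H|E) = 0.077940 / 0.24174 = 0.322.

P(H | E) ≈ 0.322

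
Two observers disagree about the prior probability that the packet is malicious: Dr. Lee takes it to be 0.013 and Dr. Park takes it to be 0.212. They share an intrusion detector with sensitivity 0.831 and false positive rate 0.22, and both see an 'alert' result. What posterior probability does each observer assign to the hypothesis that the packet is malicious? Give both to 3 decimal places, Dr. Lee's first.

Dr. Lee: 0.047; Dr. Park: 0.504

P('+'|H) = 0.831, P('+'|¬H) = 0.22.
Dr. Lee: numerator 0.831·0.013 = 0.010803; evidence = 0.010803+0.22·0.987 = 0.22794; posterior = 0.047.
Dr. Park: numerator 0.831·0.212 = 0.17617; evidence = 0.17617+0.22·0.788 = 0.34953; posterior = 0.504.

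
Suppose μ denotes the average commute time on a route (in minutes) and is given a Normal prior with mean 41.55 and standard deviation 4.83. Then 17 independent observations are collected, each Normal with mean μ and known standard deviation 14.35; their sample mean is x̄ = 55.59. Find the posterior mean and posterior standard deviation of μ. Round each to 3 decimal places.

With known σ, the Normal prior is conjugate. Weight on the data is w = (n/σ²)/(n/σ² + 1/τ₀²) = 0.0825553/(0.0825553+0.0428653) = 0.65823.
Posterior mean = w·x̄ + (1−w)·μ₀ = 0.65823·55.59 + 0.34177·41.55 = 50.792. Posterior variance = 1/(0.0825553+0.0428653) = 7.97317, so SD = 2.824.

Posterior mean ≈ 50.792; posterior SD ≈ 2.824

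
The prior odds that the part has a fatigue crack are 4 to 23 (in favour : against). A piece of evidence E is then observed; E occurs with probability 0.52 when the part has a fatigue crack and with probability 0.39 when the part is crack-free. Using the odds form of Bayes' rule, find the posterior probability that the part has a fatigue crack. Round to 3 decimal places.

Prior odds = 4/23 = 0.17391.
Likelihood ratio for E = 0.52/0.39 = 1.3333.
Posterior odds = prior odds × LR = 0.23188.
Posterior probability = odds/(1+odds) = 0.23188/1.2319 = 0.188.

Posterior probability ≈ 0.188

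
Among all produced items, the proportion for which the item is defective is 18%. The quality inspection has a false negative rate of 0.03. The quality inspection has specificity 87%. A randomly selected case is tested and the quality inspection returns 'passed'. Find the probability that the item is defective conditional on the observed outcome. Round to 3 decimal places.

P(H | E) ≈ 0.008

Let H be the event that the item is defective. P(H) = 0.18, so P(¬H) = 0.82. With E the 'passed' result, P(E|H) = 0.03 and P(E|¬H) = 0.87.
P(E) = 0.03·0.18 + 0.87·0.82 = 0.0054000 + 0.71340 = 0.71880.
By Bayes' theorem, P(H|E) = 0.0054000 / 0.71880 = 0.008.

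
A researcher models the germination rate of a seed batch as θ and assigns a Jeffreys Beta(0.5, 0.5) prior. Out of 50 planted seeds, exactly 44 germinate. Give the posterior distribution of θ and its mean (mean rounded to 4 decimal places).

Posterior: Beta(44.5, 6.5); mean ≈ 0.8725

Observing 44 successes and 6 failures updates Beta(0.5, 0.5) by adding the success and failure counts to the two shape parameters: α = 0.5+44 = 44.5, β = 0.5+6 = 6.5.
E[θ | data] = 44.5/(44.5+6.5) = 0.8725.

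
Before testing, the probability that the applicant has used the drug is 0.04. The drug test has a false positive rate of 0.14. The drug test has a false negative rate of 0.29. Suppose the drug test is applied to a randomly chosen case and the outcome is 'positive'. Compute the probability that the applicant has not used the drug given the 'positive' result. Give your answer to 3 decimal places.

Let H be the event that the applicant has used the drug. P(H) = 0.04, so P(¬H) = 0.96. With E the 'positive' result, P(E|H) = 0.71 and P(E|¬H) = 0.14.
P(E) = 0.71·0.04 + 0.14·0.96 = 0.028400 + 0.13440 = 0.16280.
By Bayes' theorem, P(H|E) = 0.028400 / 0.16280 = 0.174. Hence P(¬H|E) = 1 − 0.174 = 0.826.

P(¬H | E) ≈ 0.826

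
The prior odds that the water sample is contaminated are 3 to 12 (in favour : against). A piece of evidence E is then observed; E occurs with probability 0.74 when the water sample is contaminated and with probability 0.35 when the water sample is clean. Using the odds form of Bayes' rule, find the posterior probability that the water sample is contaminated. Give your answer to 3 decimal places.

Prior odds = 3/12 = 0.25000. In log-odds, ln(0.25000) = -1.3863.
Add log likelihood ratio: ln(2.1143) = 0.74872.
Posterior log-odds = -0.63758, so posterior odds = exp(-0.63758) = 0.52857. Converting, P(H|E) = 0.52857/1.5286 = 0.346.

Posterior probability ≈ 0.346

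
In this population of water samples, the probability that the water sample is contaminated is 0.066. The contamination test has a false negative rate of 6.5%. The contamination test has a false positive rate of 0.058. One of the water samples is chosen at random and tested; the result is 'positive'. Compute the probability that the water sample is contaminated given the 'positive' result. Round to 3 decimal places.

Write H for 'the water sample is contaminated'. Prior odds H:¬H = 0.066/0.934 = 0.070664. For the 'positive' outcome, the likelihood ratio is 0.935/0.058 = 16.121.
Posterior odds = 0.070664 × 16.121 = 1.1391, so P(H|E) = 1.1391/(1+1.1391) = 0.533.

P(H | E) ≈ 0.533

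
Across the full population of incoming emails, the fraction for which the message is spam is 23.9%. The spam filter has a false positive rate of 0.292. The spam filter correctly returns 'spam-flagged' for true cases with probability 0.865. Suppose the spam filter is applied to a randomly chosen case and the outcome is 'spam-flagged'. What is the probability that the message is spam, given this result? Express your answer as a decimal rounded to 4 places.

Write H for 'the message is spam'. Prior odds H:¬H = 0.239/0.761 = 0.31406. For the 'spam-flagged' outcome, the likelihood ratio is 0.865/0.292 = 2.9623.
Posterior odds = 0.31406 × 2.9623 = 0.93035, so P(H|E) = 0.93035/(1+0.93035) = 0.4820.

P(H | E) ≈ 0.4820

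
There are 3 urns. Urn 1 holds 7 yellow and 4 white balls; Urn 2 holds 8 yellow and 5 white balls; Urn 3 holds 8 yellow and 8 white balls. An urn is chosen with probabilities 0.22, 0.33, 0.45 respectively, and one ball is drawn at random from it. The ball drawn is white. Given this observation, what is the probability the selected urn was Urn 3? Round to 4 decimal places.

Posterior probability ≈ 0.5209

Tabulate prior·likelihood by source: [1] prior 0.22, lik 0.3636, product 0.08000; [2] prior 0.33, lik 0.3846, product 0.1269; [3] prior 0.45, lik 0.5, product 0.2250.
Normalizing constant = 0.43192; the posterior for Urn 3 is its product over the sum, 0.2250/0.43192 = 0.5209.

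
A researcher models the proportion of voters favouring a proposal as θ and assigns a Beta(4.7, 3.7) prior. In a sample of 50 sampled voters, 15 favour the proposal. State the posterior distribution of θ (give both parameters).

Posterior: Beta(19.7, 38.7)

The binomial likelihood is conjugate to the Beta prior: with 15 successes and 35 failures, the posterior is Beta(4.7+15, 3.7+35) = Beta(19.7, 38.7).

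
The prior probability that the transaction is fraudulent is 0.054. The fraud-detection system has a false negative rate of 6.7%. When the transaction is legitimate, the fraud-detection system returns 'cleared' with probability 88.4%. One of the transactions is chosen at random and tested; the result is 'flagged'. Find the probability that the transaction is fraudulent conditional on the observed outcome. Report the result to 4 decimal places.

P(H | E) ≈ 0.3147

Let H be the event that the transaction is fraudulent. P(H) = 0.054, so P(¬H) = 0.946. With E the 'flagged' result, P(E|H) = 0.933 and P(E|¬H) = 0.116.
P(E) = 0.933·0.054 + 0.116·0.946 = 0.050382 + 0.10974 = 0.16012.
By Bayes' theorem, P(H|E) = 0.050382 / 0.16012 = 0.3147.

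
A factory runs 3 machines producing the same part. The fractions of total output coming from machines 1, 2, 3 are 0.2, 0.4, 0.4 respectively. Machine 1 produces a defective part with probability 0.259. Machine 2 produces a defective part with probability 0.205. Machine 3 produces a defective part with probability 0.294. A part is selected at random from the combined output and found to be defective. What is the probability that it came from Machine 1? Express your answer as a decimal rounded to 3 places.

Posterior probability ≈ 0.206

P(defective|M1) = 0.259; P(defective|M2) = 0.205; P(defective|M3) = 0.294.
Prior × likelihood for each source: 0.2·0.259=0.05180, 0.4·0.205=0.08200, 0.4·0.294=0.1176. Summing gives P(defective) = 0.25140.
P(Machine 1 | defective) = 0.05180 / 0.25140 = 0.206.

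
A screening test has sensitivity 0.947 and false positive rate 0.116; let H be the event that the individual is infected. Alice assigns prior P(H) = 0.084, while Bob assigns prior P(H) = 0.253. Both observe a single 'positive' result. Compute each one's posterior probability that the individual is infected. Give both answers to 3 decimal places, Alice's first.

P('+'|H) = 0.947, P('+'|¬H) = 0.116.
Alice: numerator 0.947·0.084 = 0.079548; evidence = 0.079548+0.116·0.916 = 0.18580; posterior = 0.428.
Bob: numerator 0.947·0.253 = 0.23959; evidence = 0.23959+0.116·0.747 = 0.32624; posterior = 0.734.

Alice: 0.428; Bob: 0.734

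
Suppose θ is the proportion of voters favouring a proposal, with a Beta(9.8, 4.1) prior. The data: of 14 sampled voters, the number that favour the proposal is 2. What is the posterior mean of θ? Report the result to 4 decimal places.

Observing 2 successes and 12 failures updates Beta(9.8, 4.1) by adding the success and failure counts to the two shape parameters: α = 9.8+2 = 11.8, β = 4.1+12 = 16.1.
Posterior mean = α/(α+β) = 11.8/27.9 = 0.4229.

Posterior mean ≈ 0.4229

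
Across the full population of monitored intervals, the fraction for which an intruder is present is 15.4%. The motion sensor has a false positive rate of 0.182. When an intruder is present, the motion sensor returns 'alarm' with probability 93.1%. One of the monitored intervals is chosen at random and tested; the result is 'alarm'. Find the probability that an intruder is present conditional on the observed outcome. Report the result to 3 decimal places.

P(H | E) ≈ 0.482

Let H be the event that an intruder is present. P(H) = 0.154, so P(¬H) = 0.846. With E the 'alarm' result, P(E|H) = 0.931 and P(E|¬H) = 0.182.
P(E) = 0.931·0.154 + 0.182·0.846 = 0.14337 + 0.15397 = 0.29735.
By Bayes' theorem, P(H|E) = 0.14337 / 0.29735 = 0.482.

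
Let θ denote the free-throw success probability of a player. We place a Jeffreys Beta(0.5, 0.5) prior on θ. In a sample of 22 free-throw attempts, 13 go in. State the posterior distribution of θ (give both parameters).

Posterior: Beta(13.5, 9.5)

The binomial likelihood is conjugate to the Beta prior: with 13 successes and 9 failures, the posterior is Beta(0.5+13, 0.5+9) = Beta(13.5, 9.5).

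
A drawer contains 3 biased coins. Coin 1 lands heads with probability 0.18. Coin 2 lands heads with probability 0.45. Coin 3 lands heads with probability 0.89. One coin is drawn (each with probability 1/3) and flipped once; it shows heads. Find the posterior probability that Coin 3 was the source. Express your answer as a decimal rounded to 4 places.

Posterior probability ≈ 0.5855

P(heads|C1) = 0.18; P(heads|C2) = 0.45; P(heads|C3) = 0.89.
Prior × likelihood for each source: 0.333333·0.18=0.06000, 0.333333·0.45=0.1500, 0.333333·0.89=0.2967. Summing gives P(heads) = 0.50667.
P(Coin 3 | heads) = 0.2967 / 0.50667 = 0.5855.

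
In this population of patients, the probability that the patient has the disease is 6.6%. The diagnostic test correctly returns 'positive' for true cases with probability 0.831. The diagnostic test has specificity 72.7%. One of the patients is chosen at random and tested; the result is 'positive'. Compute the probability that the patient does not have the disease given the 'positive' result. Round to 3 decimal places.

P(¬H | E) ≈ 0.823

Let H be the event that the patient has the disease. P(H) = 0.066, so P(¬H) = 0.934. With E the 'positive' result, P(E|H) = 0.831 and P(E|¬H) = 0.273.
P(E) = 0.831·0.066 + 0.273·0.934 = 0.054846 + 0.25498 = 0.30983.
By Bayes' theorem, P(H|E) = 0.054846 / 0.30983 = 0.177. Hence P(¬H|E) = 1 − 0.177 = 0.823.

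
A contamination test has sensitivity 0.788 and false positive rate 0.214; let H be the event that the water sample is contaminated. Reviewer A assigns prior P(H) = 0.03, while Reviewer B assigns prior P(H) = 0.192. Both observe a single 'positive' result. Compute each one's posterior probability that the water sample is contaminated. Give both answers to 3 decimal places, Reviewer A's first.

P('+'|H) = 0.788, P('+'|¬H) = 0.214.
Reviewer A: numerator 0.788·0.03 = 0.023640; evidence = 0.023640+0.214·0.97 = 0.23122; posterior = 0.102.
Reviewer B: numerator 0.788·0.192 = 0.15130; evidence = 0.15130+0.214·0.808 = 0.32421; posterior = 0.467.

Reviewer A: 0.102; Reviewer B: 0.467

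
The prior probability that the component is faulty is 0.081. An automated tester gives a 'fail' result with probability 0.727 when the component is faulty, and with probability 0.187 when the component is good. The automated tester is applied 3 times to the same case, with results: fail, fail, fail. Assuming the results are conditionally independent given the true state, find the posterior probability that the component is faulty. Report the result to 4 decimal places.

Posterior P(H) ≈ 0.8382

With H the event that the component is faulty, the joint likelihood of the observed sequence is P(data|H) = 0.727·0.727·0.727 = 0.38424 and P(data|¬H) = 0.187·0.187·0.187 = 0.0065392.
Bayes: P(H|data) = 0.081·0.38424 / (0.081·0.38424 + 0.919·0.0065392) = 0.031123/0.037133 = 0.8382.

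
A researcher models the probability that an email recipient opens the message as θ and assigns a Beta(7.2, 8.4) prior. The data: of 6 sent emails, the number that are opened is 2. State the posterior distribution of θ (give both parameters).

Posterior: Beta(9.2, 12.4)

Observing 2 successes and 4 failures updates Beta(7.2, 8.4) by adding the success and failure counts to the two shape parameters: α = 7.2+2 = 9.2, β = 8.4+4 = 12.4.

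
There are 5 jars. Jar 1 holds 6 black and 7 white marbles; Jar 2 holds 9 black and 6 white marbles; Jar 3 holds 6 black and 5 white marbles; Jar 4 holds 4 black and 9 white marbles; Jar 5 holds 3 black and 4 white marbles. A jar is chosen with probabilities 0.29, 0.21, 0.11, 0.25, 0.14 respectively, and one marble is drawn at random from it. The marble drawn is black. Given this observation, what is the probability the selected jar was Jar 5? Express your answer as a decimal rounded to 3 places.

P(black|Jar 1) = 0.4615; P(black|Jar 2) = 0.6; P(black|Jar 3) = 0.5455; P(black|Jar 4) = 0.3077; P(black|Jar 5) = 0.4286.
Prior × likelihood for each source: 0.29·0.4615=0.1338, 0.21·0.6=0.1260, 0.11·0.5455=0.06000, 0.25·0.3077=0.07692, 0.14·0.4286=0.06000. Summing gives P(black) = 0.45677.
P(Jar 5 | black) = 0.06000 / 0.45677 = 0.131.

Posterior probability ≈ 0.131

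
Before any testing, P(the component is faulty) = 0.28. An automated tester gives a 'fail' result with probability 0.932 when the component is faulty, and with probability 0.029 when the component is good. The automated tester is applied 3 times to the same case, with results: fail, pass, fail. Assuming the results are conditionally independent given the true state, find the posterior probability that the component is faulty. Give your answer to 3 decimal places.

Posterior P(H) ≈ 0.966

With H the event that the component is faulty, the joint likelihood of the observed sequence is P(data|H) = 0.932·0.068·0.932 = 0.059066 and P(data|¬H) = 0.029·0.971·0.029 = 0.00081661.
Bayes: P(H|data) = 0.28·0.059066 / (0.28·0.059066 + 0.72·0.00081661) = 0.016539/0.017127 = 0.9657.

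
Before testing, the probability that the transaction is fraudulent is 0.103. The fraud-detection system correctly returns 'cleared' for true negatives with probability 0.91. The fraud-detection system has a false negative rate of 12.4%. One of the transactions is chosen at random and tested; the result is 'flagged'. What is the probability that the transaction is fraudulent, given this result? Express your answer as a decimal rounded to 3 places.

Write H for 'the transaction is fraudulent'. Prior odds H:¬H = 0.103/0.897 = 0.11483. For the 'flagged' outcome, the likelihood ratio is 0.876/0.09 = 9.7333.
Posterior odds = 0.11483 × 9.7333 = 1.1177, so P(H|E) = 1.1177/(1+1.1177) = 0.528.

P(H | E) ≈ 0.528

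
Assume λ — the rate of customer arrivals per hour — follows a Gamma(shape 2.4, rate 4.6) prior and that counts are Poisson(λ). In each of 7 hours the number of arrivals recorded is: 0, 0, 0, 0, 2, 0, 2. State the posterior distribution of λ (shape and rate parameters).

The Poisson likelihood adds the total count to the shape and the number of exposure periods to the rate. Here ∑xᵢ = 4 and n = 7, so shape 2.4→6.4 and rate 4.6→11.6.

Posterior: Gamma(shape=6.4, rate=11.6)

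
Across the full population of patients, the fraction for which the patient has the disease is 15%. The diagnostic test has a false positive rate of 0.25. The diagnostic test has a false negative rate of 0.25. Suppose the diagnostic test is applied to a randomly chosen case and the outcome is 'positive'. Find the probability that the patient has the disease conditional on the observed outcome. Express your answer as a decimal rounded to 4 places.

Let H be the event that the patient has the disease. P(H) = 0.15, so P(¬H) = 0.85. With E the 'positive' result, P(E|H) = 0.75 and P(E|¬H) = 0.25.
P(E) = 0.75·0.15 + 0.25·0.85 = 0.11250 + 0.21250 = 0.32500.
By Bayes' theorem, P(H|E) = 0.11250 / 0.32500 = 0.3462.

P(H | E) ≈ 0.3462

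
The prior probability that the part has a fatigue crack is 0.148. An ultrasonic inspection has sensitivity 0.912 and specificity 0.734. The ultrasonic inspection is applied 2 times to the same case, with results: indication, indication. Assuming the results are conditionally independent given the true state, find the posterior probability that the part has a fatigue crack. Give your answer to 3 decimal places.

Posterior P(H) ≈ 0.671

Let H be the event that the part has a fatigue crack; start with P(H) = 0.148. P('indication'|H) = 0.912, P('indication'|¬H) = 0.266.
Update on result 1 ('indication'): P(H) ← 0.912·0.1480 / (0.912·0.1480 + 0.266·0.8520) = 0.13498/0.36161 = 0.3733.
Update on result 2 ('indication'): P(H) ← 0.912·0.3733 / (0.912·0.3733 + 0.266·0.6267) = 0.34042/0.50713 = 0.6713.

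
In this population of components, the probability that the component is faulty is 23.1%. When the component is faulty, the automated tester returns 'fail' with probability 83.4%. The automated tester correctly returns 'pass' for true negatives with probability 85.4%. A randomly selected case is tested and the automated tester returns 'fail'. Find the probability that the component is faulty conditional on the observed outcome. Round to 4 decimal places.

Let H be the event that the component is faulty. P(H) = 0.231, so P(¬H) = 0.769. With E the 'fail' result, P(E|H) = 0.834 and P(E|¬H) = 0.146.
P(E) = 0.834·0.231 + 0.146·0.769 = 0.19265 + 0.11227 = 0.30493.
By Bayes' theorem, P(H|E) = 0.19265 / 0.30493 = 0.6318.

P(H | E) ≈ 0.6318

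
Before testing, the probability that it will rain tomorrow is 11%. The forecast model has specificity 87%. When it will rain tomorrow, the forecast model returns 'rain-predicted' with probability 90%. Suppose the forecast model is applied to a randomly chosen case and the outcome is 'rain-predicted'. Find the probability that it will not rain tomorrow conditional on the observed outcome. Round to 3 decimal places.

Write H for 'it will rain tomorrow'. Prior odds H:¬H = 0.11/0.89 = 0.12360. For the 'rain-predicted' outcome, the likelihood ratio is 0.9/0.13 = 6.9231.
Posterior odds = 0.12360 × 6.9231 = 0.85566, so P(H|E) = 0.85566/(1+0.85566) = 0.461. Then P(¬H|E) = 1 − 0.461 = 0.539.

P(¬H | E) ≈ 0.539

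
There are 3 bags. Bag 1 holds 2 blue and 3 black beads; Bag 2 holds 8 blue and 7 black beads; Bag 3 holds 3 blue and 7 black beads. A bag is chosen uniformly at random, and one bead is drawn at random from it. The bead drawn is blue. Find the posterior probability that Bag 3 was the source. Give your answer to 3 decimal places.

Posterior probability ≈ 0.243

P(blue|Bag 1) = 0.4; P(blue|Bag 2) = 0.5333; P(blue|Bag 3) = 0.3.
Prior × likelihood for each source: 0.333333·0.4=0.1333, 0.333333·0.5333=0.1778, 0.333333·0.3=0.1000. Summing gives P(blue) = 0.41111.
P(Bag 3 | blue) = 0.1000 / 0.41111 = 0.243.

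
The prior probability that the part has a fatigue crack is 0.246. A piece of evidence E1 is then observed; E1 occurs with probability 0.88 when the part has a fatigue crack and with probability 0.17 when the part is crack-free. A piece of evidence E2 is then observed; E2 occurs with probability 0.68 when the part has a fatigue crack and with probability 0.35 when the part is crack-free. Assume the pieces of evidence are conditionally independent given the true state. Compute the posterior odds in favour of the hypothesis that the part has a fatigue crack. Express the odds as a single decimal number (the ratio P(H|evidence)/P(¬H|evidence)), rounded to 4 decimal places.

Prior odds = 0.246/(1−0.246) = 0.32626. In log-odds, ln(0.32626) = -1.1201.
Add log likelihood ratios: ln(5.1765) + ln(1.9429) = 2.3083.
Posterior log-odds = 1.1882, so posterior odds = exp(1.1882) = 3.2812.

Posterior odds ≈ 3.2812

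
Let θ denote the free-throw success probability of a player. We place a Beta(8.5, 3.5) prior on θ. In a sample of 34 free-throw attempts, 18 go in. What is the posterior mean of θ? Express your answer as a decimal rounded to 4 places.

Observing 18 successes and 16 failures updates Beta(8.5, 3.5) by adding the success and failure counts to the two shape parameters: α = 8.5+18 = 26.5, β = 3.5+16 = 19.5.
Posterior mean = α/(α+β) = 26.5/46 = 0.5761.

Posterior mean ≈ 0.5761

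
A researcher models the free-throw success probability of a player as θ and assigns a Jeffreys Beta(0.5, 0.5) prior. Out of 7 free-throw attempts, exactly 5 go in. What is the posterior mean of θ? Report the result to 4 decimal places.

Observing 5 successes and 2 failures updates Beta(0.5, 0.5) by adding the success and failure counts to the two shape parameters: α = 0.5+5 = 5.5, β = 0.5+2 = 2.5.
Posterior mean = α/(α+β) = 5.5/8 = 0.6875.

Posterior mean ≈ 0.6875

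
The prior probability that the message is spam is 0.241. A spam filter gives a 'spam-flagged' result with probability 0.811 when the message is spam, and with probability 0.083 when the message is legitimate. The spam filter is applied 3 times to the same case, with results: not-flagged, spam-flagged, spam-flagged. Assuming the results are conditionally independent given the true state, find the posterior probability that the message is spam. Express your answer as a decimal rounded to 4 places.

Posterior P(H) ≈ 0.8620

With H the event that the message is spam, the joint likelihood of the observed sequence is P(data|H) = 0.189·0.811·0.811 = 0.12431 and P(data|¬H) = 0.917·0.083·0.083 = 0.0063172.
Bayes: P(H|data) = 0.241·0.12431 / (0.241·0.12431 + 0.759·0.0063172) = 0.029959/0.034753 = 0.8620.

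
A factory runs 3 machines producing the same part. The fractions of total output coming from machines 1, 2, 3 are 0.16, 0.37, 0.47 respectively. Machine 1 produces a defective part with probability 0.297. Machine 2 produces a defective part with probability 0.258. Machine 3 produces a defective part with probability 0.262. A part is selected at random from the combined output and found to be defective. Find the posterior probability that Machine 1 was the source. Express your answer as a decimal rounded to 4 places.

P(defective|M1) = 0.297; P(defective|M2) = 0.258; P(defective|M3) = 0.262.
Prior × likelihood for each source: 0.16·0.297=0.04752, 0.37·0.258=0.09546, 0.47·0.262=0.1231. Summing gives P(defective) = 0.26612.
P(Machine 1 | defective) = 0.04752 / 0.26612 = 0.1786.

Posterior probability ≈ 0.1786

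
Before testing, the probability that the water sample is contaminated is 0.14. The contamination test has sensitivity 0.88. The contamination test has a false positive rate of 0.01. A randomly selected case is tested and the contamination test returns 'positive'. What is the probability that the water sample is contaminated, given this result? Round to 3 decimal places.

P(H | E) ≈ 0.935

Write H for 'the water sample is contaminated'. Prior odds H:¬H = 0.14/0.86 = 0.16279. For the 'positive' outcome, the likelihood ratio is 0.88/0.01 = 88.000.
Posterior odds = 0.16279 × 88.000 = 14.326, so P(H|E) = 14.326/(1+14.326) = 0.935.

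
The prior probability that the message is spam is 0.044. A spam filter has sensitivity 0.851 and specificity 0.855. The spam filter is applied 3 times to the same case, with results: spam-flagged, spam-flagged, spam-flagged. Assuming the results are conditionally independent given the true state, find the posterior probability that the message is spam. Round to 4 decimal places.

Posterior P(H) ≈ 0.9030

With H the event that the message is spam, the joint likelihood of the observed sequence is P(data|H) = 0.851·0.851·0.851 = 0.61630 and P(data|¬H) = 0.145·0.145·0.145 = 0.0030486.
Bayes: P(H|data) = 0.044·0.61630 / (0.044·0.61630 + 0.956·0.0030486) = 0.027117/0.030031 = 0.9030.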